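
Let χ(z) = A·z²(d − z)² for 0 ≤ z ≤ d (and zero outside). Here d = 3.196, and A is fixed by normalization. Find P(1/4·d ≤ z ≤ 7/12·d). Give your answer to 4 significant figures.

P ≈ 0.6487

|χ|² is the probability density, so P = ∫_{1/4·d}^{7/12·d} |χ|² dz.
With A² fixed by ∫|χ|² = 1, i.e. A² = (d^9/630)^(−1), substitute and integrate.
In terms of u = z/d (A² and the length scale cancel between numerator and denominator), P = [∫_{1/4}^{7/12} u^4·(1 - u)^4 du] / [∫_{0}^{1} u^4·(1 - u)^4 du].
An antiderivative of u^4·(1 - u)^4 is u^5·(70·u^4 - 315·u^3 + 540·u^2 - 420·u + 126)/630; evaluating from 1/4 to 7/12 gives ≈ 0.00102975, while the full integral is 1/630.
This works out to P = 0.64874.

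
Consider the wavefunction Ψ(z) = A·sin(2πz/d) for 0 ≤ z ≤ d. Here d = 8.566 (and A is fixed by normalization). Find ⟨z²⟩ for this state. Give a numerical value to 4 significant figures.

⟨z^2⟩ ≈ 23.53

By definition ⟨z²⟩ = ∫ z^2 |Ψ(z)|² dz.
Evaluating both integrals, ⟨z²⟩ = -d^2/(8·π^2) + d^2/3.
Putting d = 8.566 gives 23.529.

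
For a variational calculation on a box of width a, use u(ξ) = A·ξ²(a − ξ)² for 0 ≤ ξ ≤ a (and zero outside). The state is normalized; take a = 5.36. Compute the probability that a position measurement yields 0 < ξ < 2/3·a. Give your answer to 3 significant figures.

The probability is P = ∫ |u|² dξ over [0, 2/3·a].
With A² fixed by ∫|u|² = 1, i.e. A² = (a^9/630)^(−1), substitute and integrate.
Let t = ξ/a; then A² and the length scale cancel, so P = ∫_{0}^{2/3} t^4·(1 - t)^4 dt ÷ ∫_{0}^{1} t^4·(1 - t)^4 dt.
With ∫ t^4·(1 - t)^4 dt = t^5·(70·t^4 - 315·t^3 + 540·t^2 - 420·t + 126)/630 + C, the region integral is ≈ 0.0013574 and the full one is 1/630.
The result is P = 0.8552.

P ≈ 0.855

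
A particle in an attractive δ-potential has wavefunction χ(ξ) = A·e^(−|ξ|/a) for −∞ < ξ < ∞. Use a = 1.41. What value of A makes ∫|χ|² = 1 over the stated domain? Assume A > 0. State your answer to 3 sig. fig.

A ≈ 0.842

The normalization condition is ∫|χ|² dξ = 1 from −∞ to ∞.
∫|χ|² dξ = A²·(a).
So A² = (a)^(−1).
With a = 1.41: A² = 0.7092 and A = 0.8422.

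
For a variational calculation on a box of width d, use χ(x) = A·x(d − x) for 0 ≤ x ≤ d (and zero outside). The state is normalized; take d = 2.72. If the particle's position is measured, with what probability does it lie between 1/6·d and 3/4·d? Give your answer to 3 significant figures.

|χ|² is the probability density, so P = ∫_{1/6·d}^{3/4·d} |χ|² dx.
With A² fixed by ∫|χ|² = 1, i.e. A² = (d^5/30)^(−1), substitute and integrate.
Substituting u = x/d, A² and the length scale cancel in the ratio: P = ∫_{1/6}^{3/4} u^2·(1 - u)^2 du / ∫_{0}^{1} u^2·(1 - u)^2 du.
An antiderivative of u^2·(1 - u)^2 is u^3·(6·u^2 - 15·u + 10)/30; evaluating from 1/6 to 3/4 gives ≈ 0.028700, while the full integral is 1/30.
Taking the ratio, P = 0.8610.

P ≈ 0.861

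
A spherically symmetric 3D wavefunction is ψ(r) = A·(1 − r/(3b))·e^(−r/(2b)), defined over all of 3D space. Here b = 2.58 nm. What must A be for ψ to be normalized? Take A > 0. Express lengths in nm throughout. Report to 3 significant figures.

A ≈ 0.0834 nm^(-3/2)

Normalization requires ∫|ψ|² 4πr² dr = 1, integrated from 0 to ∞.
The angular integral contributes 4π, leaving ∫₀^∞ r²|ψ|² dr.
With ∫₀^∞ r^4 e^(−αr) dr = 4!/α^5, with ψ = A·(1 − r/(3b))·e^(−r/(2b)), the integral evaluates to A²·[8·π·b^3/3].
Hence A² = 1/[8·π·b^3/3].
Substituting b = 2.58 gives A² = 0.006951, so A = 0.08337.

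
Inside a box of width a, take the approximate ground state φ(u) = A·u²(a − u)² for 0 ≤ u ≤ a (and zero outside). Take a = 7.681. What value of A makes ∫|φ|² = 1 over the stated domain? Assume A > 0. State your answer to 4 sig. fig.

A ≈ 0.002602

Normalization requires ∫|φ|² du = 1, integrated from 0 to a.
Carrying out the integral gives A² · a^9/630.
Setting this equal to 1 gives A² = 1/(a^9/630).
With a = 7.681: A² = 0.0000067699 and A = 0.0026019.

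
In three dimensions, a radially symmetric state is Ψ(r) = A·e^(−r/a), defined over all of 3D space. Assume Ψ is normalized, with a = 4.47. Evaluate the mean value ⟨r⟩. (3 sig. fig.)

By definition ⟨r⟩ = ∫ r |Ψ(r)|² 4πr² dr.
Using ∫₀^∞ rⁿ e^(−αr) dr = n!/αⁿ⁺¹, the ratio of the moment integral to the normalization integral gives ⟨r⟩ = 3·a/2.
With a = 4.47, ⟨r⟩ = 6.705.

⟨r⟩ ≈ 6.71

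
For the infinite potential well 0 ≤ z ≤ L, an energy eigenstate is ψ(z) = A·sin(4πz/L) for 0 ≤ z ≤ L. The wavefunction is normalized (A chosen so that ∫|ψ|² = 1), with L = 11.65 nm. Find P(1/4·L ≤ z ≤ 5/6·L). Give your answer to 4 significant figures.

P ≈ 0.5489

P = ∫_{1/4·L}^{5/6·L} |ψ(z)|² dz.
The normalization integral ∫|ψ|²dz over the whole domain equals L/2·A², and A² cancels in the ratio.
Let u = z/L; then A² and the length scale cancel, so P = ∫_{1/4}^{5/6} sin(4·π·u)^2 du ÷ ∫_{0}^{1} sin(4·π·u)^2 du.
Using ∫ sin(4·π·u)^2 du = u/2 - sin(4·π·u)·cos(4·π·u)/(8·π), the numerator is -√(3)/(32·π) + 7/24 and the denominator is 1/2.
This works out to P = -√(3)/(16·π) + 7/12.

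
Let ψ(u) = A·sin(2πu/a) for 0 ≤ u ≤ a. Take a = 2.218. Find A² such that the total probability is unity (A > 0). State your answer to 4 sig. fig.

Require ∫ |ψ|² du = 1 over the whole domain.
Using sin²θ = (1 − cos 2θ)/2, ∫|ψ|² du = A²·(a/2).
Setting this equal to 1 gives A² = 1/(a/2).
Plugging in a = 2.218 yields A = 0.94959.

A^2 ≈ 0.9017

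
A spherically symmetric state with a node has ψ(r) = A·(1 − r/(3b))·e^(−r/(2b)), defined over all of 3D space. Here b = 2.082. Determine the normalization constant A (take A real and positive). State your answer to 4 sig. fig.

A ≈ 0.1150

Normalization requires ∫|ψ|² 4πr² dr = 1, integrated from 0 to ∞.
The angular integral contributes 4π, leaving ∫₀^∞ r²|ψ|² dr.
∫|ψ|² 4πr² dr = A²·(8·π·b^3/3).
So A² = (8·π·b^3/3)^(−1).
With b = 2.082: A² = 0.013226 and A = 0.11501.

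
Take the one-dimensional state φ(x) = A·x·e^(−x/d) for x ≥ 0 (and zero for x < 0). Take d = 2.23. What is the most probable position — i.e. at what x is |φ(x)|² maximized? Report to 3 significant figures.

Differentiate |φ(x)|² with respect to x and set to zero.
This gives x = d.
With d = 2.23, the most probable position is 2.230.

x ≈ 2.23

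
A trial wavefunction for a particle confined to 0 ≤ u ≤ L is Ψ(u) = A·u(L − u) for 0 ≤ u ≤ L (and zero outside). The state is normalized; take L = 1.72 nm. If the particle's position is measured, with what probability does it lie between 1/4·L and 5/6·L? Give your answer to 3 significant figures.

The probability is P = ∫ |Ψ|² du over [1/4·L, 5/6·L].
With A² fixed by ∫|Ψ|² = 1, i.e. A² = (L^5/30)^(−1), substitute and integrate.
Let t = u/L; then A² and the length scale cancel, so P = ∫_{1/4}^{5/6} t^2·(1 - t)^2 dt ÷ ∫_{0}^{1} t^2·(1 - t)^2 dt.
An antiderivative of t^2·(1 - t)^2 is t^3·(6·t^2 - 15·t + 10)/30; evaluating from 1/4 to 5/6 gives ≈ 0.028700, while the full integral is 1/30.
Evaluating gives P = 0.8610.

P ≈ 0.861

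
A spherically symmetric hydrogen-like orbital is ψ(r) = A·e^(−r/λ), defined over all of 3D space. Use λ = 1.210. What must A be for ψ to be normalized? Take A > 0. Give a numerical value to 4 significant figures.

A ≈ 0.4239

The normalization condition is ∫|ψ|² 4πr² dr = 1 from 0 to ∞.
In 3D with spherical symmetry the volume element is 4πr² dr.
The integral (without the A² prefactor) comes out to π·λ^3.
Setting this equal to 1 gives A² = 1/(π·λ^3).
Substituting λ = 1.210 gives A² = 0.17968, so A = 0.42388.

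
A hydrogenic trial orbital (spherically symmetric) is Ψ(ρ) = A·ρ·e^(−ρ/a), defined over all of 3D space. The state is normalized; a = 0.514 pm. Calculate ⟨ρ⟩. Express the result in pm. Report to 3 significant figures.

The expectation value is the |Ψ|²-weighted average of ρ: ∫ ρ|Ψ|² 4πρ² dρ.
Since the A² factors cancel between numerator and denominator, ⟨ρ⟩ = 5·a/2.
With a = 0.514, ⟨ρ⟩ = 1.285.

⟨ρ⟩ ≈ 1.29 pm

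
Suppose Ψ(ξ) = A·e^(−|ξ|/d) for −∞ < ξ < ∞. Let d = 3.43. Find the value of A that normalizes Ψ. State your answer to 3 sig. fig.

The normalization condition is ∫|Ψ|² dξ = 1 from −∞ to ∞.
Recall ∫₀^∞ ξ^m e^(−ξ/β) dξ = m!·β^(m+1), with Ψ = A·e^(−|ξ|/d), the integral evaluates to A²·[d].
So A² = (d)^(−1).
With d = 3.43: A² = 0.2915 and A = 0.5399.

A ≈ 0.540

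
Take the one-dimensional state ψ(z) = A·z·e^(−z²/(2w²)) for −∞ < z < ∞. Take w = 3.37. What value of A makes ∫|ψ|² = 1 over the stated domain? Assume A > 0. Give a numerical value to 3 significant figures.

Require ∫ |ψ|² dz = 1 over the whole domain.
Differentiating ∫e^(−αz²) dz = √(π/α) under α to get the higher moments, carrying out the integral gives A² · √(π)·w^3/2.
Hence A² = 1/[√(π)·w^3/2].
With w = 3.37: A² = 0.02948 and A = 0.1717.

A ≈ 0.172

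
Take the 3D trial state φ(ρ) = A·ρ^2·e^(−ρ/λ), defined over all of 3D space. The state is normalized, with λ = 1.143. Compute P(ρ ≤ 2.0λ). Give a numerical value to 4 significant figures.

P ≈ 0.1107

With dV = 4πρ²dρ, the probability is ∫|φ|² dV over ρ ≤ 2.0λ.
The full normalization integral is A²·[45·π·λ^7/2] = 1, fixing A².
Substituting u = ρ/λ, A², 4π and the length scale all cancel in the ratio: P = ∫_{0}^{2.0} u^6·e^(-2·u) du / ∫_{0}^{∞} u^6·e^(-2·u) du.
With ∫ u^6·e^(-2·u) du = -(4·u^6 + 12·u^5 + 30·u^4 + 60·u^3 + 90·u^2 + 90·u + 45)·e^(-2·u)/8 + C, the region integral is 45/8 - 2185·e^(-4)/8 and the full one is 45/8.
Taking the ratio yields P = 0.11067.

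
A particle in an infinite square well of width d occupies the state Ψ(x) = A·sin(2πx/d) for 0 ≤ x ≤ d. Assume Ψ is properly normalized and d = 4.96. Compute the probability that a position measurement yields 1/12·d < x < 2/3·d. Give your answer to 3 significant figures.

The probability is P = ∫ |Ψ|² dx over [1/12·d, 2/3·d].
With A² fixed by ∫|Ψ|² = 1, i.e. A² = (d/2)^(−1), substitute and integrate.
In terms of u = x/d (A² and the length scale cancel between numerator and denominator), P = [∫_{1/12}^{2/3} sin(2·π·u)^2 du] / [∫_{0}^{1} sin(2·π·u)^2 du].
With ∫ sin(2·π·u)^2 du = u/2 - sin(4·π·u)/(8·π) + C, the region integral is 7/24 and the full one is 1/2.
Evaluating gives P = 7/12.

P ≈ 0.583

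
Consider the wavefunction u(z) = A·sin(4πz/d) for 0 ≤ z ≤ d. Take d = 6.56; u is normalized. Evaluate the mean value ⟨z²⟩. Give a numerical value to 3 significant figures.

⟨z^2⟩ ≈ 14.2

By definition ⟨z²⟩ = ∫ z^2 |u(z)|² dz.
With ∫₀^d sin²(nπz/d) dz = d/2, evaluating both integrals, ⟨z²⟩ = -d^2/(32·π^2) + d^2/3.
With d = 6.56, ⟨z^2⟩ = 14.21.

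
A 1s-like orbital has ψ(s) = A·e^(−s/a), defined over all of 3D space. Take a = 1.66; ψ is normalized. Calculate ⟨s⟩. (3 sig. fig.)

⟨s⟩ ≈ 2.49

The expectation value is the |ψ|²-weighted average of s: ∫ s|ψ|² 4πs² ds.
Recall ∫₀^∞ s^m e^(−s/β) ds = m!·β^(m+1), the ratio of the moment integral to the normalization integral gives ⟨s⟩ = 3·a/2.
With a = 1.66, ⟨s⟩ = 2.490.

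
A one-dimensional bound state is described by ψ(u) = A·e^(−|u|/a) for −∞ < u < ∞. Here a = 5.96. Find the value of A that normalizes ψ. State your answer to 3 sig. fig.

The normalization condition is ∫|ψ|² du = 1 from −∞ to ∞.
With ∫₀^∞ u^0 e^(−αu) du = 0!/α^1, with ψ = A·e^(−|u|/a), the integral evaluates to A²·[a].
Plugging in a = 5.96 yields A = 0.4096.

A ≈ 0.410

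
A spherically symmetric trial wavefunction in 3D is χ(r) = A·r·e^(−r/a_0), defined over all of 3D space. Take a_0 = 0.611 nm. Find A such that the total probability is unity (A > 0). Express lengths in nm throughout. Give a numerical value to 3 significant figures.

Normalization requires ∫|χ|² 4πr² dr = 1, integrated from 0 to ∞.
The angular integral contributes 4π, leaving ∫₀^∞ r²|χ|² dr.
Using ∫₀^∞ rⁿ e^(−αr) dr = n!/αⁿ⁺¹, the integral (without the A² prefactor) comes out to 3·π·a_0^5.
Plugging in a_0 = 0.611 yields A = 1.116.

A ≈ 1.12 nm^(-5/2)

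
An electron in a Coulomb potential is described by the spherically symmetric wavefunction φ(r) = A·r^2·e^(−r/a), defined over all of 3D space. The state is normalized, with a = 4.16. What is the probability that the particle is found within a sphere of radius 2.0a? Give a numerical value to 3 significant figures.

Integrate the radial probability density 4πr²|φ|² over r ≤ 2.0a.
A² is fixed by ∫₀^∞ 4πr²|φ|² dr = 1, i.e. A² = (45·π·a^7/2)^(−1).
In terms of u = r/a (A², 4π and the length scale all cancel between numerator and denominator), P = [∫_{0}^{2.0} u^6·e^(-2·u) du] / [∫_{0}^{∞} u^6·e^(-2·u) du].
With ∫ u^6·e^(-2·u) du = -(4·u^6 + 12·u^5 + 30·u^4 + 60·u^3 + 90·u^2 + 90·u + 45)·e^(-2·u)/8 + C, the region integral is 45/8 - 2185·e^(-4)/8 and the full one is 45/8.
The region integral divided by the full integral gives P = 0.1107.

P ≈ 0.111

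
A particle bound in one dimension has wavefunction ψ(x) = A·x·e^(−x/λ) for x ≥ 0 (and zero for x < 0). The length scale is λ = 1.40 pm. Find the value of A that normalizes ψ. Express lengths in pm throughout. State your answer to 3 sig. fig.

The normalization condition is ∫|ψ|² dx = 1 from 0 to ∞.
With ∫₀^∞ x^2 e^(−αx) dx = 2!/α^3, the integral (without the A² prefactor) comes out to λ^3/4.
Setting this equal to 1 gives A² = 1/(λ^3/4).
With λ = 1.40: A² = 1.458 and A = 1.207.

A ≈ 1.21 pm^(-3/2)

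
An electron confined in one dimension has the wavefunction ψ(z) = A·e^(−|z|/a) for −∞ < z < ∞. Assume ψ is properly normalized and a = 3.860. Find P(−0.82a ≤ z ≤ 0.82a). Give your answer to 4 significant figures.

P ≈ 0.8060

P = ∫_{−0.82a}^{0.82a} |ψ(z)|² dz.
Since A² = 1/(a), this is the region integral divided by the full normalization integral.
By symmetry take twice the z ≥ 0 contribution in numerator and denominator; the 2's cancel. Substituting u = z/a, A² and the length scale cancel in the ratio: P = ∫_{0}^{0.82} e^(-2·u) du / ∫_{0}^{∞} e^(-2·u) du.
An antiderivative of e^(-2·u) is -e^(-2·u)/2; evaluating from 0 to 0.82 gives 1/2 - e^(-41/25)/2, while the full integral is 1/2.
Taking the ratio, P = 0.80602.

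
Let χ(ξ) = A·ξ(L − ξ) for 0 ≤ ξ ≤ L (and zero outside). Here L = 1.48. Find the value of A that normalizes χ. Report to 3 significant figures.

A ≈ 2.06

Normalization requires ∫|χ|² dξ = 1, integrated from 0 to L.
With χ = A·ξ(L − ξ), the integral evaluates to A²·[L^5/30].
So A² = (L^5/30)^(−1).
With L = 1.48: A² = 4.225 and A = 2.055.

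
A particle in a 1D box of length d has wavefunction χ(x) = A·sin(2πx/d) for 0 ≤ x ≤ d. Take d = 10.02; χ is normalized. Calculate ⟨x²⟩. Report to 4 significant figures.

⟨x^2⟩ ≈ 32.20

The expectation value is the |χ|²-weighted average of x^2: ∫ x^2|χ|² dx.
Since the A² factors cancel between numerator and denominator, ⟨x²⟩ = -d^2/(8·π^2) + d^2/3.
Putting d = 10.02 gives 32.195.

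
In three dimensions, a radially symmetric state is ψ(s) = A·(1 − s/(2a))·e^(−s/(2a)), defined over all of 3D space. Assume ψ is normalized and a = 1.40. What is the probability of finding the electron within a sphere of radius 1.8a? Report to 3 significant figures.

P ≈ 0.0525

With dV = 4πs²ds, the probability is ∫|ψ|² dV over s ≤ 1.8a.
A² is fixed by ∫₀^∞ 4πs²|ψ|² ds = 1, i.e. A² = (8·π·a^3)^(−1).
Substituting u = s/a, A², 4π and the length scale all cancel in the ratio: P = ∫_{0}^{1.8} u^2·(1 - u/2)^2·e^(-u) du / ∫_{0}^{∞} u^2·(1 - u/2)^2·e^(-u) du.
Using ∫ u^2·(1 - u/2)^2·e^(-u) du = -(u^4/4 + u^2 + 2·u + 2)·e^(-u), the numerator is ≈ 0.10495 and the denominator is 2.
The region integral divided by the full integral gives P = 0.05247.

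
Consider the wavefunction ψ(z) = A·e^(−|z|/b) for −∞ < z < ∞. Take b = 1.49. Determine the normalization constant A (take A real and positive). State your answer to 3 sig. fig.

A ≈ 0.819

The normalization condition is ∫|ψ|² dz = 1 from −∞ to ∞.
With ∫₀^∞ z^0 e^(−αz) dz = 0!/α^1, carrying out the integral gives A² · b.
Setting this equal to 1 gives A² = 1/(b).
With b = 1.49: A² = 0.6711 and A = 0.8192.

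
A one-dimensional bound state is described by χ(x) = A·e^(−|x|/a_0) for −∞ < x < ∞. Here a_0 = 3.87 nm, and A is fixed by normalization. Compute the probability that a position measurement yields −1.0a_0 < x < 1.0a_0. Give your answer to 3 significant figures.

P ≈ 0.865

|χ|² is the probability density, so P = ∫_{−1.0a_0}^{1.0a_0} |χ|² dx.
With A² fixed by ∫|χ|² = 1, i.e. A² = (a_0)^(−1), substitute and integrate.
Both integrals are even about x = 0, so only the x ≥ 0 halves are needed (the factors of 2 cancel). Substituting u = x/a_0, A² and the length scale cancel in the ratio: P = ∫_{0}^{1.0} e^(-2·u) du / ∫_{0}^{∞} e^(-2·u) du.
Using ∫ e^(-2·u) du = -e^(-2·u)/2, the numerator is 1/2 - e^(-2)/2 and the denominator is 1/2.
The result is P = 0.8647.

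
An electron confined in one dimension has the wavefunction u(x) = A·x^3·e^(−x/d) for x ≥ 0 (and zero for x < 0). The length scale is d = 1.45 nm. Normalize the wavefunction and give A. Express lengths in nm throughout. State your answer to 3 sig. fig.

A ≈ 0.115 nm^(-7/2)

Normalization requires ∫|u|² dx = 1, integrated from 0 to ∞.
Recall ∫₀^∞ x^m e^(−x/β) dx = m!·β^(m+1), carrying out the integral gives A² · 45·d^7/8.
Hence A² = 1/[45·d^7/8].
Plugging in d = 1.45 yields A = 0.1149.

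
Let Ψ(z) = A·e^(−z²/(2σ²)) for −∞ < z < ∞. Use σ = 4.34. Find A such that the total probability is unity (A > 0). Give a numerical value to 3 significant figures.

A ≈ 0.361

Normalization requires ∫|Ψ|² dz = 1, integrated from −∞ to ∞.
With ∫_{−∞}^{∞} z^(2m) e^(−αz²) dz = (2m−1)!!·√π / (2^m α^(m+1/2)), carrying out the integral gives A² · √(π)·σ.
Plugging in σ = 4.34 yields A = 0.3606.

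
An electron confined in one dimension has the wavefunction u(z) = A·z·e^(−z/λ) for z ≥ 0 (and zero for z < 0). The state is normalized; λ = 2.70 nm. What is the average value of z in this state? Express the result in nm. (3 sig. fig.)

By definition ⟨z⟩ = ∫ z |u(z)|² dz.
The ratio of the moment integral to the normalization integral gives ⟨z⟩ = 3·λ/2.
Putting λ = 2.70 gives 4.050.

⟨z⟩ ≈ 4.05 nm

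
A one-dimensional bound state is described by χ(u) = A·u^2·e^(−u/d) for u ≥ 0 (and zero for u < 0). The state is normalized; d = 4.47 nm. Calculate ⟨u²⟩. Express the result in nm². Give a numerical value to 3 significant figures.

⟨u²⟩ = ∫ u^2 |χ|² du over the full domain.
Evaluating both integrals, ⟨u²⟩ = 15·d^2/2.
Putting d = 4.47 gives 149.9.

⟨u^2⟩ ≈ 150 nm^2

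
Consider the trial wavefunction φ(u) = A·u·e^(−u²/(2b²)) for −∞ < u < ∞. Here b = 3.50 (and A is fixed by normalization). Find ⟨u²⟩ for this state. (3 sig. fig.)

⟨u^2⟩ ≈ 18.4

The expectation value is the |φ|²-weighted average of u^2: ∫ u^2|φ|² du.
With ∫_{−∞}^{∞} u^(2m) e^(−αu²) du = (2m−1)!!·√π / (2^m α^(m+1/2)), evaluating both integrals, ⟨u²⟩ = 3·b^2/2.
Putting b = 3.50 gives 18.38.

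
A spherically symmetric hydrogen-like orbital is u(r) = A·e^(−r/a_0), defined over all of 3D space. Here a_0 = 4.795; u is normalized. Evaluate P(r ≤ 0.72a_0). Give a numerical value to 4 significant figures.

P ≈ 0.1762

With dV = 4πr²dr, the probability is ∫|u|² dV over r ≤ 0.72a_0.
A² is fixed by ∫₀^∞ 4πr²|u|² dr = 1, i.e. A² = (π·a_0^3)^(−1).
Let t = r/a_0; then A², 4π and the length scale all cancel, so P = ∫_{0}^{0.72} t^2·e^(-2·t) dt ÷ ∫_{0}^{∞} t^2·e^(-2·t) dt.
With ∫ t^2·e^(-2·t) dt = -(2·t^2 + 2·t + 1)·e^(-2·t)/4 + C, the region integral is 1/4 - 2173·e^(-36/25)/2500 and the full one is 1/4.
This evaluates to P = 0.17625.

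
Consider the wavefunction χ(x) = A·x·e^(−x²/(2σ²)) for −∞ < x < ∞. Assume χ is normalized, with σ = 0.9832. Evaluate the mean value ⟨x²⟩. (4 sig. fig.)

By definition ⟨x²⟩ = ∫ x^2 |χ(x)|² dx.
Since the A² factors cancel between numerator and denominator, ⟨x²⟩ = 3·σ^2/2.
Putting σ = 0.9832 gives 1.4500.

⟨x^2⟩ ≈ 1.450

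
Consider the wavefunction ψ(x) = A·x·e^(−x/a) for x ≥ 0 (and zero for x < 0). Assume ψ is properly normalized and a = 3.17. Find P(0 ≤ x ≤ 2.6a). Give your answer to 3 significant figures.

P = ∫_{0}^{2.6a} |ψ(x)|² dx.
With A² fixed by ∫|ψ|² = 1, i.e. A² = (a^3/4)^(−1), substitute and integrate.
Let u = x/a; then A² and the length scale cancel, so P = ∫_{0}^{2.6} u^2·e^(-2·u) du ÷ ∫_{0}^{∞} u^2·e^(-2·u) du.
An antiderivative of u^2·e^(-2·u) is -(2·u^2 + 2·u + 1)·e^(-2·u)/4; evaluating from 0 to 2.6 gives 1/4 - 493·e^(-26/5)/100, while the full integral is 1/4.
Taking the ratio, P = 0.8912.

P ≈ 0.891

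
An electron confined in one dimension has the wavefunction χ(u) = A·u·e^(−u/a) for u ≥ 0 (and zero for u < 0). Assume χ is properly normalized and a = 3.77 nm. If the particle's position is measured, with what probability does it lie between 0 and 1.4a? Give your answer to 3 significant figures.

P ≈ 0.531

|χ|² is the probability density, so P = ∫_{0}^{1.4a} |χ|² du.
With A² fixed by ∫|χ|² = 1, i.e. A² = (a^3/4)^(−1), substitute and integrate.
Substituting t = u/a, A² and the length scale cancel in the ratio: P = ∫_{0}^{1.4} t^2·e^(-2·t) dt / ∫_{0}^{∞} t^2·e^(-2·t) dt.
With ∫ t^2·e^(-2·t) dt = -(2·t^2 + 2·t + 1)·e^(-2·t)/4 + C, the region integral is 1/4 - 193·e^(-14/5)/100 and the full one is 1/4.
Taking the ratio, P = 0.5305.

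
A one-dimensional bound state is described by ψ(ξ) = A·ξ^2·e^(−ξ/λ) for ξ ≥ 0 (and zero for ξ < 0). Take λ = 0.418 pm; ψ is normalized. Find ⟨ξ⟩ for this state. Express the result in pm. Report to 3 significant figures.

⟨ξ⟩ ≈ 1.05 pm

By definition ⟨ξ⟩ = ∫ ξ |ψ(ξ)|² dξ.
The ratio of the moment integral to the normalization integral gives ⟨ξ⟩ = 5·λ/2.
With λ = 0.418, ⟨ξ⟩ = 1.045.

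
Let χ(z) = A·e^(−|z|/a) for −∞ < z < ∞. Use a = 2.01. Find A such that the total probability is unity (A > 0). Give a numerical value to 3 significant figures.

A ≈ 0.705

Normalization requires ∫|χ|² dz = 1, integrated from −∞ to ∞.
Using ∫₀^∞ zⁿ e^(−αz) dz = n!/αⁿ⁺¹, ∫|χ|² dz = A²·(a).
Substituting a = 2.01 gives A² = 0.4975, so A = 0.7053.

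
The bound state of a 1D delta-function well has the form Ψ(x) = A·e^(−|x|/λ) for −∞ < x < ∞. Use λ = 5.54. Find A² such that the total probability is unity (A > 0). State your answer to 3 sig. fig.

A^2 ≈ 0.181

Normalization requires ∫|Ψ|² dx = 1, integrated from −∞ to ∞.
With Ψ = A·e^(−|x|/λ), the integral evaluates to A²·[λ].
Setting this equal to 1 gives A² = 1/(λ).
With λ = 5.54: A² = 0.1805 and A = 0.4249.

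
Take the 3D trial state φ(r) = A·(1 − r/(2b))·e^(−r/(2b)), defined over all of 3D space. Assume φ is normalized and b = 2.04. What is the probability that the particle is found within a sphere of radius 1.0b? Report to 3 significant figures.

P ≈ 0.0343

P = ∫ |φ|² 4πr² dr over r ≤ 1.0b.
The full normalization integral is A²·[8·π·b^3] = 1, fixing A².
In terms of u = r/b (A², 4π and the length scale all cancel between numerator and denominator), P = [∫_{0}^{1.0} u^2·(1 - u/2)^2·e^(-u) du] / [∫_{0}^{∞} u^2·(1 - u/2)^2·e^(-u) du].
With ∫ u^2·(1 - u/2)^2·e^(-u) du = -(u^4/4 + u^2 + 2·u + 2)·e^(-u) + C, the region integral is 2 - 21·e^(-1)/4 and the full one is 2.
This evaluates to P = 0.03432.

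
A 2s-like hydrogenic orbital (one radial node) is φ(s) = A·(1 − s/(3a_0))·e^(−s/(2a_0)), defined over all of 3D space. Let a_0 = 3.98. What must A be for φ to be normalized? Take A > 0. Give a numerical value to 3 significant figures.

A ≈ 0.0435

Normalization requires ∫|φ|² 4πs² ds = 1, integrated from 0 to ∞.
Carrying out the integral gives A² · 8·π·a_0^3/3.
So A² = (8·π·a_0^3/3)^(−1).
Substituting a_0 = 3.98 gives A² = 0.001893, so A = 0.04351.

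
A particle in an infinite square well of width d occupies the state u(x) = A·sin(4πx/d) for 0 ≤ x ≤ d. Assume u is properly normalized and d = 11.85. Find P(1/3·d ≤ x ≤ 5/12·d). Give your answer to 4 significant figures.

P = ∫_{1/3·d}^{5/12·d} |u(x)|² dx.
The normalization integral ∫|u|²dx over the whole domain equals d/2·A², and A² cancels in the ratio.
Let t = x/d; then A² and the length scale cancel, so P = ∫_{1/3}^{5/12} sin(4·π·t)^2 dt ÷ ∫_{0}^{1} sin(4·π·t)^2 dt.
An antiderivative of sin(4·π·t)^2 is t/2 - sin(4·π·t)·cos(4·π·t)/(8·π); evaluating from 1/3 to 5/12 gives √(3)/(16·π) + 1/24, while the full integral is 1/2.
This works out to P = (√(3)/8 + π/12)/π.

P ≈ 0.1522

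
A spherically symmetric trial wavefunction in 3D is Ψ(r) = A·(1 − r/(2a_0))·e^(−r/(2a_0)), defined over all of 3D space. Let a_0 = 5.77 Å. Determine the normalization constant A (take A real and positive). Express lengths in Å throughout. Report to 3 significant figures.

The normalization condition is ∫|Ψ|² 4πr² dr = 1 from 0 to ∞.
Recall ∫₀^∞ r^m e^(−r/β) dr = m!·β^(m+1), ∫|Ψ|² 4πr² dr = A²·(8·π·a_0^3).
So A² = (8·π·a_0^3)^(−1).
Plugging in a_0 = 5.77 yields A = 0.01439.

A ≈ 0.0144 Å^(-3/2)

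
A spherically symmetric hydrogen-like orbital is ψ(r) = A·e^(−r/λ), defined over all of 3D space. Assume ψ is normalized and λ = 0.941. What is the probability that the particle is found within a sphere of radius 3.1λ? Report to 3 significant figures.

Integrate the radial probability density 4πr²|ψ|² over r ≤ 3.1λ.
Normalization gives A² = 1/(π·λ^3).
Let u = r/λ; then A², 4π and the length scale all cancel, so P = ∫_{0}^{3.1} u^2·e^(-2·u) du ÷ ∫_{0}^{∞} u^2·e^(-2·u) du.
With ∫ u^2·e^(-2·u) du = -(2·u^2 + 2·u + 1)·e^(-2·u)/4 + C, the region integral is 1/4 - 1321·e^(-31/5)/200 and the full one is 1/4.
The region integral divided by the full integral gives P = 0.9464.

P ≈ 0.946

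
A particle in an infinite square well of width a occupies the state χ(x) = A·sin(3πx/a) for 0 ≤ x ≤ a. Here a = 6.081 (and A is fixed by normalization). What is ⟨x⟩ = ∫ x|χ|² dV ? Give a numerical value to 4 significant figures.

⟨x⟩ = ∫ x |χ|² dx over the full domain.
The ratio of the moment integral to the normalization integral gives ⟨x⟩ = a/2.
Putting a = 6.081 gives 3.0405.

⟨x⟩ ≈ 3.041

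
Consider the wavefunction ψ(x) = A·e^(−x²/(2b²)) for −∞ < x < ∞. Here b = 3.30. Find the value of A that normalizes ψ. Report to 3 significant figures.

A ≈ 0.413

Require ∫ |ψ|² dx = 1 over the whole domain.
Differentiating ∫e^(−αx²) dx = √(π/α) under α to get the higher moments, the integral (without the A² prefactor) comes out to √(π)·b.
So A² = (√(π)·b)^(−1).
Substituting b = 3.30 gives A² = 0.1710, so A = 0.4135.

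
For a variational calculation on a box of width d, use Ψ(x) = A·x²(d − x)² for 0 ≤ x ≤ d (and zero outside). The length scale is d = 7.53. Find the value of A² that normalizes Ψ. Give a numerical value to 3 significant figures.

A^2 ≈ 0.00000809

Require ∫ |Ψ|² dx = 1 over the whole domain.
Expanding the polynomial and integrating term by term, the integral (without the A² prefactor) comes out to d^9/630.
Setting this equal to 1 gives A² = 1/(d^9/630).
Substituting d = 7.53 gives A² = 0.000008094, so A = 0.002845.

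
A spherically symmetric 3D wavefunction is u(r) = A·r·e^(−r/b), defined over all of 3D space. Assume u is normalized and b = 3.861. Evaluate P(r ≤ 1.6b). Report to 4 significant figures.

P ≈ 0.2194

Integrate the radial probability density 4πr²|u|² over r ≤ 1.6b.
The full normalization integral is A²·[3·π·b^5] = 1, fixing A².
In terms of t = r/b (A², 4π and the length scale all cancel between numerator and denominator), P = [∫_{0}^{1.6} t^4·e^(-2·t) dt] / [∫_{0}^{∞} t^4·e^(-2·t) dt].
An antiderivative of t^4·e^(-2·t) is -(t^4/2 + t^3 + 3·t^2/2 + 3·t/2 + 3/4)·e^(-2·t); evaluating from 0 to 1.6 gives ≈ 0.164541, while the full integral is 3/4.
The region integral divided by the full integral gives P = 0.21939.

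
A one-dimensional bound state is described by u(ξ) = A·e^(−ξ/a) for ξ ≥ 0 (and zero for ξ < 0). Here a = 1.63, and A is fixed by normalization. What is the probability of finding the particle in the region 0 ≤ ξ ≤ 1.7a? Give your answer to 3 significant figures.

P = ∫_{0}^{1.7a} |u(ξ)|² dξ.
Since A² = 1/(a/2), this is the region integral divided by the full normalization integral.
In terms of t = ξ/a (A² and the length scale cancel between numerator and denominator), P = [∫_{0}^{1.7} e^(-2·t) dt] / [∫_{0}^{∞} e^(-2·t) dt].
An antiderivative of e^(-2·t) is -e^(-2·t)/2; evaluating from 0 to 1.7 gives 1/2 - e^(-17/5)/2, while the full integral is 1/2.
Taking the ratio, P = 0.9666.

P ≈ 0.967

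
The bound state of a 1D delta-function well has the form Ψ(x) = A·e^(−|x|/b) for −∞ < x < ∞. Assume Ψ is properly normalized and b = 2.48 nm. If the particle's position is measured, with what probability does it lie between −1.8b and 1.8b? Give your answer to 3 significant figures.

P = ∫_{−1.8b}^{1.8b} |Ψ(x)|² dx.
With A² fixed by ∫|Ψ|² = 1, i.e. A² = (b)^(−1), substitute and integrate.
Both integrals are even about x = 0, so only the x ≥ 0 halves are needed (the factors of 2 cancel). Substituting u = x/b, A² and the length scale cancel in the ratio: P = ∫_{0}^{1.8} e^(-2·u) du / ∫_{0}^{∞} e^(-2·u) du.
With ∫ e^(-2·u) du = -e^(-2·u)/2 + C, the region integral is 1/2 - e^(-18/5)/2 and the full one is 1/2.
Evaluating gives P = 0.9727.

P ≈ 0.973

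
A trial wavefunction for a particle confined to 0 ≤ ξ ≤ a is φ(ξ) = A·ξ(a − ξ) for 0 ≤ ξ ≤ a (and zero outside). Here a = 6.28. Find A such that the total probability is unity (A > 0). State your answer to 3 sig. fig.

The normalization condition is ∫|φ|² dξ = 1 from 0 to a.
Expanding the polynomial and integrating term by term, ∫|φ|² dξ = A²·(a^5/30).
Hence A² = 1/[a^5/30].
With a = 6.28: A² = 0.003071 and A = 0.05542.

A ≈ 0.0554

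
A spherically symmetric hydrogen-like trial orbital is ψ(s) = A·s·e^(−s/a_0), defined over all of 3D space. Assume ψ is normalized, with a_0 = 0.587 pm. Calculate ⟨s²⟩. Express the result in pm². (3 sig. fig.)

⟨s^2⟩ ≈ 2.58 pm^2

⟨s²⟩ = ∫ s^2 |ψ|² 4πs² ds over the full domain.
Using ∫₀^∞ sⁿ e^(−αs) ds = n!/αⁿ⁺¹, the ratio of the moment integral to the normalization integral gives ⟨s²⟩ = 15·a_0^2/2.
Putting a_0 = 0.587 gives 2.584.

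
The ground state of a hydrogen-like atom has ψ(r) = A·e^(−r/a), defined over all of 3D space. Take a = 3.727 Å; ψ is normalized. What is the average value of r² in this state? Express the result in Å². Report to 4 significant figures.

⟨r²⟩ = ∫ r^2 |ψ|² 4πr² dr over the full domain.
Recall ∫₀^∞ r^m e^(−r/β) dr = m!·β^(m+1), the ratio of the moment integral to the normalization integral gives ⟨r²⟩ = 3·a^2.
Putting a = 3.727 gives 41.672.

⟨r^2⟩ ≈ 41.67 Å^2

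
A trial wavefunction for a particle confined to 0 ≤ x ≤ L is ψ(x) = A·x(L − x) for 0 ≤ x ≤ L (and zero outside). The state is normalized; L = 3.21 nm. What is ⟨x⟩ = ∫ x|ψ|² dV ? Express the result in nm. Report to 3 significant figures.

⟨x⟩ = ∫ x |ψ|² dx over the full domain.
The ratio of the moment integral to the normalization integral gives ⟨x⟩ = L/2.
With L = 3.21, ⟨x⟩ = 1.605.

⟨x⟩ ≈ 1.61 nm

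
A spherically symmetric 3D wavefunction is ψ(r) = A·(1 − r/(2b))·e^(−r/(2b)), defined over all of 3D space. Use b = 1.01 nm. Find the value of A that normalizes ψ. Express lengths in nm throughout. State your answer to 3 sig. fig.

A ≈ 0.197 nm^(-3/2)

The normalization condition is ∫|ψ|² 4πr² dr = 1 from 0 to ∞.
Using ∫₀^∞ rⁿ e^(−αr) dr = n!/αⁿ⁺¹, carrying out the integral gives A² · 8·π·b^3.
Hence A² = 1/[8·π·b^3].
Substituting b = 1.01 gives A² = 0.03862, so A = 0.1965.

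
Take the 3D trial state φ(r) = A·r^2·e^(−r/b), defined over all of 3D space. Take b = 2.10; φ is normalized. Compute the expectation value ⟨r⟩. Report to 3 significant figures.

⟨r⟩ ≈ 7.35

By definition ⟨r⟩ = ∫ r |φ(r)|² 4πr² dr.
The ratio of the moment integral to the normalization integral gives ⟨r⟩ = 7·b/2.
Putting b = 2.10 gives 7.350.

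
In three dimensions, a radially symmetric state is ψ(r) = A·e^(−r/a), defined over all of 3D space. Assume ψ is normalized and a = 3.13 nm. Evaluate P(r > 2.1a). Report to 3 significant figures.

Integrate the radial probability density 4πr²|ψ|² over r > 2.1a.
Normalization gives A² = 1/(π·a^3).
Let u = r/a; then A², 4π and the length scale all cancel, so P = ∫_{2.1}^{∞} u^2·e^(-2·u) du ÷ ∫_{0}^{∞} u^2·e^(-2·u) du.
With ∫ u^2·e^(-2·u) du = -(2·u^2 + 2·u + 1)·e^(-2·u)/4 + C, the region integral is 701·e^(-21/5)/200 and the full one is 1/4.
This evaluates to P = 0.2102.

P ≈ 0.210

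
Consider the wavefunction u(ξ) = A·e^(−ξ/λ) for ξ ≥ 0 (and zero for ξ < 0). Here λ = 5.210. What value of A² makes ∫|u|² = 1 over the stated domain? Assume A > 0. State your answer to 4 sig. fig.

A^2 ≈ 0.3839

The normalization condition is ∫|u|² dξ = 1 from 0 to ∞.
Using ∫₀^∞ ξⁿ e^(−αξ) dξ = n!/αⁿ⁺¹, ∫|u|² dξ = A²·(λ/2).
Hence A² = 1/[λ/2].
Substituting λ = 5.210 gives A² = 0.38388, so A = 0.61958.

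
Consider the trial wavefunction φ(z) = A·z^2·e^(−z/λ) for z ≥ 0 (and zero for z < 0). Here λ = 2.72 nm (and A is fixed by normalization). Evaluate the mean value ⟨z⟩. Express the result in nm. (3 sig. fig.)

⟨z⟩ ≈ 6.80 nm

By definition ⟨z⟩ = ∫ z |φ(z)|² dz.
Recall ∫₀^∞ z^m e^(−z/β) dz = m!·β^(m+1), evaluating both integrals, ⟨z⟩ = 5·λ/2.
Putting λ = 2.72 gives 6.800.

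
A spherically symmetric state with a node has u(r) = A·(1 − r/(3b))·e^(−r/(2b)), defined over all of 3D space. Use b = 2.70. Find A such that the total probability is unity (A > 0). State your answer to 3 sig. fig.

A ≈ 0.0779

Require ∫ |u|² 4πr² dr = 1 over the whole domain.
In 3D with spherical symmetry the volume element is 4πr² dr.
The integral (without the A² prefactor) comes out to 8·π·b^3/3.
So A² = (8·π·b^3/3)^(−1).
With b = 2.70: A² = 0.006064 and A = 0.07787.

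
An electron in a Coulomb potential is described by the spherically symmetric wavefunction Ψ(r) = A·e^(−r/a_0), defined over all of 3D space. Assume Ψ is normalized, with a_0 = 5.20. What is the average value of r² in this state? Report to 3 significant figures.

The expectation value is the |Ψ|²-weighted average of r^2: ∫ r^2|Ψ|² 4πr² dr.
The ratio of the moment integral to the normalization integral gives ⟨r²⟩ = 3·a_0^2.
With a_0 = 5.20, ⟨r^2⟩ = 81.12.

⟨r^2⟩ ≈ 81.1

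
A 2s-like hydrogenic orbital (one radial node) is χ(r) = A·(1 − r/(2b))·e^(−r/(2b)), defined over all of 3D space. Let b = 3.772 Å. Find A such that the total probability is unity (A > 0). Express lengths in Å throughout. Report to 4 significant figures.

A ≈ 0.02723 Å^(-3/2)

The normalization condition is ∫|χ|² 4πr² dr = 1 from 0 to ∞.
(Spherical symmetry: dV = 4πr² dr.)
Using ∫₀^∞ rⁿ e^(−αr) dr = n!/αⁿ⁺¹, ∫|χ|² 4πr² dr = A²·(8·π·b^3).
Hence A² = 1/[8·π·b^3].
Substituting b = 3.772 gives A² = 0.00074139, so A = 0.027228.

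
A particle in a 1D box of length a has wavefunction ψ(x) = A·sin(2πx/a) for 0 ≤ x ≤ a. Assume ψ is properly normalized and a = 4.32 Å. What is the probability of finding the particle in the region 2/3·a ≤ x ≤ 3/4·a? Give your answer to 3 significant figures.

|ψ|² is the probability density, so P = ∫_{2/3·a}^{3/4·a} |ψ|² dx.
The normalization integral ∫|ψ|²dx over the whole domain equals a/2·A², and A² cancels in the ratio.
Let u = x/a; then A² and the length scale cancel, so P = ∫_{2/3}^{3/4} sin(2·π·u)^2 du ÷ ∫_{0}^{1} sin(2·π·u)^2 du.
An antiderivative of sin(2·π·u)^2 is u/2 - sin(4·π·u)/(8·π); evaluating from 2/3 to 3/4 gives √(3)/(16·π) + 1/24, while the full integral is 1/2.
The result is P = (√(3)/8 + π/12)/π.

P ≈ 0.152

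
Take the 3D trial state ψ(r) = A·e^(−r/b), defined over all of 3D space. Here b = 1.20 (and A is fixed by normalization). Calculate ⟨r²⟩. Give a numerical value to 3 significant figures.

⟨r²⟩ = ∫ r^2 |ψ|² 4πr² dr over the full domain.
With ∫₀^∞ r^4 e^(−αr) dr = 4!/α^5, evaluating both integrals, ⟨r²⟩ = 3·b^2.
With b = 1.20, ⟨r^2⟩ = 4.320.

⟨r^2⟩ ≈ 4.32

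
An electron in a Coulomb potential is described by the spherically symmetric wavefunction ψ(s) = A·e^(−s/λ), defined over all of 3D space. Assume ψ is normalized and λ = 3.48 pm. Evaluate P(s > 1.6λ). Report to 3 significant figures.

P = ∫ |ψ|² 4πs² ds over s > 1.6λ.
Normalization gives A² = 1/(π·λ^3).
Let u = s/λ; then A², 4π and the length scale all cancel, so P = ∫_{1.6}^{∞} u^2·e^(-2·u) du ÷ ∫_{0}^{∞} u^2·e^(-2·u) du.
Using ∫ u^2·e^(-2·u) du = -(2·u^2 + 2·u + 1)·e^(-2·u)/4, the numerator is 233·e^(-16/5)/100 and the denominator is 1/4.
The region integral divided by the full integral gives P = 0.3799.

P ≈ 0.380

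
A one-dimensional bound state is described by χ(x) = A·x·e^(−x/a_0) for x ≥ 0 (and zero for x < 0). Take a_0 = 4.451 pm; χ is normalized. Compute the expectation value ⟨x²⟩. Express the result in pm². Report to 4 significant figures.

⟨x^2⟩ ≈ 59.43 pm^2

⟨x²⟩ = ∫ x^2 |χ|² dx over the full domain.
The ratio of the moment integral to the normalization integral gives ⟨x²⟩ = 3·a_0^2.
Putting a_0 = 4.451 gives 59.434.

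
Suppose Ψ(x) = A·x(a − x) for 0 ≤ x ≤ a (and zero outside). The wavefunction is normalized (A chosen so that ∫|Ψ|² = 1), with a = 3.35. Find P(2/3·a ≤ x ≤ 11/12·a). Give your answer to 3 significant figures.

The probability is P = ∫ |Ψ|² dx over [2/3·a, 11/12·a].
Since A² = 1/(a^5/30), this is the region integral divided by the full normalization integral.
In terms of u = x/a (A² and the length scale cancel between numerator and denominator), P = [∫_{2/3}^{11/12} u^2·(1 - u)^2 du] / [∫_{0}^{1} u^2·(1 - u)^2 du].
An antiderivative of u^2·(1 - u)^2 is u^3·(6·u^2 - 15·u + 10)/30; evaluating from 2/3 to 11/12 gives ≈ 0.0068263, while the full integral is 1/30.
This works out to P = 0.2048.

P ≈ 0.205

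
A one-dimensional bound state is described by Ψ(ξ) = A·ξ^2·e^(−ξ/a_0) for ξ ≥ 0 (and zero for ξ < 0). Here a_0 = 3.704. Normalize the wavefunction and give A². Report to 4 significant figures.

The normalization condition is ∫|Ψ|² dξ = 1 from 0 to ∞.
Recall ∫₀^∞ ξ^m e^(−ξ/β) dξ = m!·β^(m+1), with Ψ = A·ξ^2·e^(−ξ/a_0), the integral evaluates to A²·[3·a_0^5/4].
Hence A² = 1/[3·a_0^5/4].
Substituting a_0 = 3.704 gives A² = 0.0019124, so A = 0.043731.

A^2 ≈ 0.001912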